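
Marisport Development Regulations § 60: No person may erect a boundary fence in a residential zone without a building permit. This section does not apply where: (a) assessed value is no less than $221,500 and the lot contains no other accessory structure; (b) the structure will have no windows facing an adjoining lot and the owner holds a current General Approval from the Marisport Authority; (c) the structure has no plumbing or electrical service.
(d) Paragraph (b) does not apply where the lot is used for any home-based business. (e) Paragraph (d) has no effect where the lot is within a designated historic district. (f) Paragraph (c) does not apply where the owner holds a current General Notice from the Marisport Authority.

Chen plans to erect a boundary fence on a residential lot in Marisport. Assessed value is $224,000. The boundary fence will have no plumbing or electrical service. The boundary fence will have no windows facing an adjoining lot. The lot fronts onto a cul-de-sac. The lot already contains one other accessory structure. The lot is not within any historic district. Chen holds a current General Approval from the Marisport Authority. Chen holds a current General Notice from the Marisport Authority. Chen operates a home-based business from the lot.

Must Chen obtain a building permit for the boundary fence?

Yes — Chen must obtain a building permit.

Exception (a) requires that the lot contains no other accessory structure; but the lot already has another accessory structure, so (a) is unavailable.
Exception (b)'s conditions are all satisfied: no windows face an adjoining lot; a current General Approval is held. But: (d) operates against (b): a home-based business operates on the lot. (e) is not triggered (the lot is not in a historic district), so (d) stands. Exception (b) does not apply.
Exception (c) is satisfied on its face — there is no plumbing or electrical service. But: (f) is triggered — a current General Notice is held. Exception (c) does not apply.
No exception displaces § 60.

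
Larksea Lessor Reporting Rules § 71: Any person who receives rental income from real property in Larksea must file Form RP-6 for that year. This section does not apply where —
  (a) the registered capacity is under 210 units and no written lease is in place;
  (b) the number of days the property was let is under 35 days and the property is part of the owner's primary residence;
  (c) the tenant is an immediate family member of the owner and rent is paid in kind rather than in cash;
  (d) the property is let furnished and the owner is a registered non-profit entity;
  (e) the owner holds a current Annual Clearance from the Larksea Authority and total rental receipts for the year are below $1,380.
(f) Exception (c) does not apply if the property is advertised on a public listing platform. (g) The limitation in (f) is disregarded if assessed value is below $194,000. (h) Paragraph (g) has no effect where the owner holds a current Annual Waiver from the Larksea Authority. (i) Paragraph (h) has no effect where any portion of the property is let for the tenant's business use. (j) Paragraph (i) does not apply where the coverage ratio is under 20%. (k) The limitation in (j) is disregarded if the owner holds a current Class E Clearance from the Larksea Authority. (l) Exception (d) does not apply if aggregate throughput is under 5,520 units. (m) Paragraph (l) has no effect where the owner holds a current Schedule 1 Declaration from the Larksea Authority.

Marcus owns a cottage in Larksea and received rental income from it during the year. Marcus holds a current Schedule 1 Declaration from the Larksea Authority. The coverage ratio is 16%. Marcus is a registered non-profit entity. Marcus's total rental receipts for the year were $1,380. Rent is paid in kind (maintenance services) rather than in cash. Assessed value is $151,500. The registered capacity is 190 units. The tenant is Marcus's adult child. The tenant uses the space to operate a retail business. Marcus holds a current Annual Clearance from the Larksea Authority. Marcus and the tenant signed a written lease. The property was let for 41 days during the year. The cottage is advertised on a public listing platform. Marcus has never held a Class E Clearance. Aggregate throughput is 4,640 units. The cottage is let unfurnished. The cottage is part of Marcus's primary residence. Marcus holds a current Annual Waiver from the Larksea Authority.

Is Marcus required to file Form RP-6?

Yes — Marcus must file Form RP-6.

Exception (a) does not apply: a written lease is in place.
Exception (b) fails — the number of days the property was let is 41 days, not under 35 days.
Exception (c): the tenant is an immediate family member; rent is paid in kind — every condition holds. But applying paragraphs (f)–(k): (f) operates against (c): the property is publicly advertised. (g) is engaged (assessed value is $151,500, below the $194,000 limit), but is displaced by (h): (h) is triggered — a current Annual Waiver is held. (i) would limit (h) — the space is let for business use — but (j) sets (i) aside: (j) operates against (i): the coverage ratio is 16%, under the 20% limit. (k), which would lift (j), is not triggered — no current Class E Clearance is held. (c) is therefore removed.
Exception (d) requires that the property is let furnished; but the property is let unfurnished, so (d) is unavailable.
Exception (e) requires that total rental receipts for the year are below $1,380; but total rental receipts for the year are $1,380, not below $1,380, so (e) is unavailable.
Every exception is unavailable, so the rule governs.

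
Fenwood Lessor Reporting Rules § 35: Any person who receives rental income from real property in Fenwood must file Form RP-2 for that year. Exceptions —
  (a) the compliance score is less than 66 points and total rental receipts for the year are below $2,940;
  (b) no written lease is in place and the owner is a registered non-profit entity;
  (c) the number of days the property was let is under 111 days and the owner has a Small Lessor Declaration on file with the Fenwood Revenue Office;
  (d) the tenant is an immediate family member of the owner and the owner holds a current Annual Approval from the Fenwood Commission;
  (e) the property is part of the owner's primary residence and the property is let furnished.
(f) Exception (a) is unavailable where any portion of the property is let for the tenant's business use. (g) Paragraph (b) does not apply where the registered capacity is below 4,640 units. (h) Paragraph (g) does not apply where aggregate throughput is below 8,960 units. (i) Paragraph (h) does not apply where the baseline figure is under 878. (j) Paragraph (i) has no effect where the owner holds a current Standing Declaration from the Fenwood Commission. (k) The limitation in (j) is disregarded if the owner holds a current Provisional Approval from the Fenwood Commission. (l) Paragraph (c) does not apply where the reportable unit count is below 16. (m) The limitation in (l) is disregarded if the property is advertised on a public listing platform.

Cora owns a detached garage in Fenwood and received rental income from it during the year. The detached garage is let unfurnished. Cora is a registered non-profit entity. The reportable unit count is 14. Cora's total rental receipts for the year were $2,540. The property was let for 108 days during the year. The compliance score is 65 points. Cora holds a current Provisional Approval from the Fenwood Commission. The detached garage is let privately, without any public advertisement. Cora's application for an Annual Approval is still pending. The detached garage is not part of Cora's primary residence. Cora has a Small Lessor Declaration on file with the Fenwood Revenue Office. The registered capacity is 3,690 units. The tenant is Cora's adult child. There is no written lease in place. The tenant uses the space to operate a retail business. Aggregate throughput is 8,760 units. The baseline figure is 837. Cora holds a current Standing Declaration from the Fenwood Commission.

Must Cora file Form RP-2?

Exception (a)'s conditions are all satisfied: the compliance score is 65 points, less than the 66 points limit; total rental receipts for the year are $2,540, below the $2,940 limit. But applying paragraph (f): (f) operates against (a): the space is let for business use. So (a) is unavailable.
Exception (b): there is no written lease; Cora is a registered non-profit — every condition holds. Turning to paragraphs (g)–(k): (g) operates against (b): the registered capacity is 3,690 units, below the 4,640 units limit. (h) would limit (g) — aggregate throughput is 8,760 units, below the 8,960 units limit — but (i) sets (h) aside: (i) operates — the baseline figure is 837, under the 878 limit. (j) would limit (i) — a current Standing Declaration is held — but (k) sets (j) aside: (k) is engaged — a current Provisional Approval is held. So (b) is unavailable.
All of (c)'s requirements are met (the number of days the property was let is 108 days, under the 111 days limit; a Small Lessor Declaration is on file). But applying paragraphs (l)–(m): (l) applies — the reportable unit count is 14, below the 16 limit. (m), which would lift (l), is inapplicable — the property is let privately without advertisement. So (c) is unavailable.
Exception (d) requires that the owner holds a current Annual Approval from the Fenwood Commission; but no current Annual Approval is held, so (d) is unavailable.
Exception (e) fails — the detached garage is not part of the primary residence.
No exception displaces § 35.

Yes — Cora must file Form RP-2.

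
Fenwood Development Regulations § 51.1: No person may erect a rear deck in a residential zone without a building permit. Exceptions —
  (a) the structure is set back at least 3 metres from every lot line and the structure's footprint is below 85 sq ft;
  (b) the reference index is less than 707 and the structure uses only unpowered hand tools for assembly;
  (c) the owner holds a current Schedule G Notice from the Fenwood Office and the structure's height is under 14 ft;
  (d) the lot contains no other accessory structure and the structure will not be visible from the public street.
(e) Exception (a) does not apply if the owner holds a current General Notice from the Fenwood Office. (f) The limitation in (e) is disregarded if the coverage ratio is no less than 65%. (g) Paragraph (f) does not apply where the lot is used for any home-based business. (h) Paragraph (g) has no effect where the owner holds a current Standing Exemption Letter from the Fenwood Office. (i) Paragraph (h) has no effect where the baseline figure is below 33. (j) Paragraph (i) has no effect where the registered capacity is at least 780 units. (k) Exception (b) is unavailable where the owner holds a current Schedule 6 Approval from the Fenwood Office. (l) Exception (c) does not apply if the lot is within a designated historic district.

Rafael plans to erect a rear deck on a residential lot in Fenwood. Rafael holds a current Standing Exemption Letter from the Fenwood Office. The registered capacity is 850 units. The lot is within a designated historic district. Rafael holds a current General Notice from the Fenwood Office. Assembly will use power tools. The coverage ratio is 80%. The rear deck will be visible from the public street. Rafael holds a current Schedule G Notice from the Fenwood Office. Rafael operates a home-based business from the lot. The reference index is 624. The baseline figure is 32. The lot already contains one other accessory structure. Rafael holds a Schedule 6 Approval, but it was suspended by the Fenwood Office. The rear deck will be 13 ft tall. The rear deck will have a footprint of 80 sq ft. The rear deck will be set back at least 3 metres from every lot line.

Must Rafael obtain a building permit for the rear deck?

No — exception (a) applies; Rafael does not need a building permit.

Exception (a): the setback is at least 3 m on every side; the structure's footprint is 80 sq ft, below the 85 sq ft limit — every condition holds. Considering the limiting provisions: (e) applies (a current General Notice is held), but yields to (f): (f) operates — the coverage ratio is 80%, meeting the 65% threshold. (g) applies (a home-based business operates on the lot), but is overridden by (h): (h) operates against (g): a current Standing Exemption Letter is held. (i) would limit (h) — the baseline figure is 32, below the 33 limit — but (j) sets (i) aside: (j) operates against (i): the registered capacity is 850 units, meeting the 780 units threshold. So (a) applies.
Exception (b) does not apply: assembly uses power tools.
All of (c)'s requirements are met (a current Schedule G Notice is held; the structure's height is 13 ft, under the 14 ft limit). But: (l) operates — the lot is in a historic district. (c) is therefore removed.
Exception (d) fails — the lot already has another accessory structure.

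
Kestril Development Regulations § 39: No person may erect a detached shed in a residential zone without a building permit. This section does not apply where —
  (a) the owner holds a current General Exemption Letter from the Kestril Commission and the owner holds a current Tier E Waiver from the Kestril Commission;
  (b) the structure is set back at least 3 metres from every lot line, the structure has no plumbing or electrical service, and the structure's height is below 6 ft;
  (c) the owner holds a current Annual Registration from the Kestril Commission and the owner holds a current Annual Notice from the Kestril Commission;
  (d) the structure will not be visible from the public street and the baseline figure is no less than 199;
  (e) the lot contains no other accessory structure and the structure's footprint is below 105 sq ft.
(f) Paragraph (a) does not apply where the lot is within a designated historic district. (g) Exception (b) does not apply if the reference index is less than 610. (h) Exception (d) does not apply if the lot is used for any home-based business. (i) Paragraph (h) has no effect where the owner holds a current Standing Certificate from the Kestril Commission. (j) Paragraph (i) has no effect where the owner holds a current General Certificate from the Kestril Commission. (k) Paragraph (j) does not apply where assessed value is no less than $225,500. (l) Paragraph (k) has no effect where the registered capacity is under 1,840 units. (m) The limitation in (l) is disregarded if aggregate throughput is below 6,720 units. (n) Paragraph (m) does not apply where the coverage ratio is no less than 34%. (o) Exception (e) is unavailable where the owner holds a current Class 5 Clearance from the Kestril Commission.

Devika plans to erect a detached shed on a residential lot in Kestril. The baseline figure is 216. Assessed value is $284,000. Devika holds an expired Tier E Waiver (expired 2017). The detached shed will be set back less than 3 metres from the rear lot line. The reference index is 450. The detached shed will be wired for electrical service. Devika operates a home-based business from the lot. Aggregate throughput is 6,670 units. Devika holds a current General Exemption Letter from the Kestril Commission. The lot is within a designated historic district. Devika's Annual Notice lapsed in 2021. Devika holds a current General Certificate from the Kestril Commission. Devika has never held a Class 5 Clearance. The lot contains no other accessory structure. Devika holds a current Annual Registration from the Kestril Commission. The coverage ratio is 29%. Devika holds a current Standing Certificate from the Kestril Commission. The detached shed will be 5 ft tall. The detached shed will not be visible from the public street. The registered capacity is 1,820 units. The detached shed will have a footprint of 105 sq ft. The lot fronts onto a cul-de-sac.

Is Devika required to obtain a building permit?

Exception (a) requires that the owner holds a current Tier E Waiver from the Kestril Commission; but no current Tier E Waiver is held, so (a) is unavailable.
Exception (b) does not apply: the rear setback is under 3 m.
Exception (c) does not apply: the Annual Notice is not current.
Exception (d) is satisfied on its face — the structure will not be visible from the street; the baseline figure is 216, meeting the 199 threshold. Applying paragraphs (h)–(n): (h) applies (a home-based business operates on the lot), but is itself disapplied by (i): (i) operates against (h): a current Standing Certificate is held. (j) would limit (i) — a current General Certificate is held — but (k) sets (j) aside: (k) operates — assessed value is $284,000, meeting the $225,500 threshold. (l) would limit (k) — the registered capacity is 1,820 units, under the 1,840 units limit — but (m) sets (l) aside: (m) operates against (l): aggregate throughput is 6,670 units, below the 6,720 units limit. (n) is inapplicable (the coverage ratio is 29%, short of 34%), so (m) stands. Exception (d) stands.
Exception (e) fails — the structure's footprint is 105 sq ft, not below 105 sq ft.

No — exception (d) applies; Devika does not need a building permit.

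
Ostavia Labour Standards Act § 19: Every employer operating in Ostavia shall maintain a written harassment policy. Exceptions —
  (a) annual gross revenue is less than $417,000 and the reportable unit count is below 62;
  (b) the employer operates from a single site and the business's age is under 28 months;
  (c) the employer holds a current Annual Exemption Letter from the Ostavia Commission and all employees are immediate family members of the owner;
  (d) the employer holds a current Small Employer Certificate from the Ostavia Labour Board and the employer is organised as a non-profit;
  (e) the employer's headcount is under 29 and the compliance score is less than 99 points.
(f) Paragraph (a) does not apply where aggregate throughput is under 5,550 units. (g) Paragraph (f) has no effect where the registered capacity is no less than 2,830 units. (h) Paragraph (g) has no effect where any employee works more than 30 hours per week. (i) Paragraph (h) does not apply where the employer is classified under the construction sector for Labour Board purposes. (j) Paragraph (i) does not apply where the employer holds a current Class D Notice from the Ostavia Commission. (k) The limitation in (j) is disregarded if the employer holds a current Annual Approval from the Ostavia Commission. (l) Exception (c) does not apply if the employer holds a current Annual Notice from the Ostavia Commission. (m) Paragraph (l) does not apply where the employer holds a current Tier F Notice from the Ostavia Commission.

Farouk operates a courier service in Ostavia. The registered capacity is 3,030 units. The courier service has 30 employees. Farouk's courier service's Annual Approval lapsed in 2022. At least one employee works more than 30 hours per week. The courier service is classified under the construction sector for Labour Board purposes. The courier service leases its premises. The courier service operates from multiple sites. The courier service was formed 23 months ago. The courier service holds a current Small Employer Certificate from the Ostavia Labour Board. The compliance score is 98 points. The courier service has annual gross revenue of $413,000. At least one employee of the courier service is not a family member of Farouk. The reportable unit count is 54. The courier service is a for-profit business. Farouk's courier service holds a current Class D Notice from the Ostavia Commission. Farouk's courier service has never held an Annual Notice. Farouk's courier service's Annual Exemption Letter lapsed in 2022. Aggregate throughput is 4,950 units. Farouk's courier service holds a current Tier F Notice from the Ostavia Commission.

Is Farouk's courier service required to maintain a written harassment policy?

Yes — Farouk's courier service must maintain a written harassment policy.

Exception (a): annual gross revenue is $413,000, less than the $417,000 limit; the reportable unit count is 54, below the 62 limit — every condition holds. Turning to paragraphs (f)–(k): (f) operates against (a): aggregate throughput is 4,950 units, under the 5,550 units limit. (g) operates (the registered capacity is 3,030 units, meeting the 2,830 units threshold), but yields to (h): (h) operates against (g): at least one employee exceeds 30 hours/week. (i) is engaged (the courier service is classified under the construction sector), but is set aside by (j): (j) operates against (i): a current Class D Notice is held. (k), which would lift (j), is not triggered — the Annual Approval is not current. Exception (a) does not apply.
Exception (b) does not apply: the employer operates from multiple sites.
Exception (c) does not apply: there is no Annual Exemption Letter in force.
Exception (d) requires that the employer is organised as a non-profit; but the employer is for-profit, so (d) is unavailable.
Exception (e) does not apply: the employer's headcount is 30, not under 29.
None of the exceptions is available; § 19 applies in full.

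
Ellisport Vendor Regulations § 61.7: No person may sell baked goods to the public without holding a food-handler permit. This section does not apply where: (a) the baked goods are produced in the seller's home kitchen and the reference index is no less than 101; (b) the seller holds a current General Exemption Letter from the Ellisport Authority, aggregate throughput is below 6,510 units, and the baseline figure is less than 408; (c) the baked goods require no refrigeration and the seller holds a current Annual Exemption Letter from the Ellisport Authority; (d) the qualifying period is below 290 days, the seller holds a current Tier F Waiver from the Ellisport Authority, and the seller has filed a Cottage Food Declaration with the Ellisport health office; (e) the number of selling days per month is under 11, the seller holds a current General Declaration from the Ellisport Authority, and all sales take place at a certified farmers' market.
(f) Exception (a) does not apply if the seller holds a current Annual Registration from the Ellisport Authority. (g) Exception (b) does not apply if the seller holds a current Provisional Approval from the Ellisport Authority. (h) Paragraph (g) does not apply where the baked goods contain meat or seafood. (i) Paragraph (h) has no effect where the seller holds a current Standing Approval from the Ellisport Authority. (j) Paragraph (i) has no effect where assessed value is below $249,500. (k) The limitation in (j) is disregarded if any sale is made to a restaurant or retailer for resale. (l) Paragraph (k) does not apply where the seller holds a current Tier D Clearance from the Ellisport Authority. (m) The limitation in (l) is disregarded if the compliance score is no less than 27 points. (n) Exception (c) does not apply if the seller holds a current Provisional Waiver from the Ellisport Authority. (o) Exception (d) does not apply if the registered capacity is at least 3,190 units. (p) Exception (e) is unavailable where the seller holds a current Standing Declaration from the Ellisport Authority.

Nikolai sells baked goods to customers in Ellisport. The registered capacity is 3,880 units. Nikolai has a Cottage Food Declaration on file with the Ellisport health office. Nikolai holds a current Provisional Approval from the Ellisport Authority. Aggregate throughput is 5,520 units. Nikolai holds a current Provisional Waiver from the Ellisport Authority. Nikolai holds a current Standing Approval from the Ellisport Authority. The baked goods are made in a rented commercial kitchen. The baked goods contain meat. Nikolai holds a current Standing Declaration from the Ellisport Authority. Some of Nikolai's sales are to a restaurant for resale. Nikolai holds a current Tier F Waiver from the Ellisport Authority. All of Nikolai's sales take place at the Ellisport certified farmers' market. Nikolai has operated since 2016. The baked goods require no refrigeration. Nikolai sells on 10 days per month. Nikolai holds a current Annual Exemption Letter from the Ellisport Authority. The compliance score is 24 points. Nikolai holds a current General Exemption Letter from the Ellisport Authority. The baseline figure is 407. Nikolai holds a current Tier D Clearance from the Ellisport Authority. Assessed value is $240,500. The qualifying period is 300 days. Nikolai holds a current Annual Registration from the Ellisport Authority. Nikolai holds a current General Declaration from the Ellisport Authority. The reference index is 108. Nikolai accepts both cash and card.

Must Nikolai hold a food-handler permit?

Exception (a) does not apply: the baked goods are made in a commercial kitchen, not a home kitchen.
Exception (b): a current General Exemption Letter is held; aggregate throughput is 5,520 units, below the 6,510 units limit; the baseline figure is 407, less than the 408 limit — every condition holds. Applying paragraphs (g)–(m): (g) applies (a current Provisional Approval is held), but is set aside by (h): (h) operates — the baked goods contain meat. (i) would limit (h) — a current Standing Approval is held — but (j) sets (i) aside: (j) operates against (i): assessed value is $240,500, below the $249,500 limit. (k) is engaged (some sales are to a restaurant for resale), but yields to (l): (l) applies — a current Tier D Clearance is held. (m) does not operate here (the compliance score is 24 points, short of 27 points), so (l) stands. So (b) applies.
Exception (c)'s conditions are all satisfied: the baked goods are shelf-stable; a current Annual Exemption Letter is held. However, paragraph (n) must be considered: (n) operates against (c): a current Provisional Waiver is held. So (c) is unavailable.
Exception (d) requires that the qualifying period is below 290 days; but the qualifying period is 300 days, not below 290 days, so (d) is unavailable.
All of (e)'s requirements are met (the number of selling days per month is 10, under the 11 limit; a current General Declaration is held; all sales are at a certified farmers' market). Turning to paragraph (p): (p) operates — a current Standing Declaration is held. Exception (e) does not apply.

No — exception (b) applies; Nikolai is not required to hold a food-handler permit.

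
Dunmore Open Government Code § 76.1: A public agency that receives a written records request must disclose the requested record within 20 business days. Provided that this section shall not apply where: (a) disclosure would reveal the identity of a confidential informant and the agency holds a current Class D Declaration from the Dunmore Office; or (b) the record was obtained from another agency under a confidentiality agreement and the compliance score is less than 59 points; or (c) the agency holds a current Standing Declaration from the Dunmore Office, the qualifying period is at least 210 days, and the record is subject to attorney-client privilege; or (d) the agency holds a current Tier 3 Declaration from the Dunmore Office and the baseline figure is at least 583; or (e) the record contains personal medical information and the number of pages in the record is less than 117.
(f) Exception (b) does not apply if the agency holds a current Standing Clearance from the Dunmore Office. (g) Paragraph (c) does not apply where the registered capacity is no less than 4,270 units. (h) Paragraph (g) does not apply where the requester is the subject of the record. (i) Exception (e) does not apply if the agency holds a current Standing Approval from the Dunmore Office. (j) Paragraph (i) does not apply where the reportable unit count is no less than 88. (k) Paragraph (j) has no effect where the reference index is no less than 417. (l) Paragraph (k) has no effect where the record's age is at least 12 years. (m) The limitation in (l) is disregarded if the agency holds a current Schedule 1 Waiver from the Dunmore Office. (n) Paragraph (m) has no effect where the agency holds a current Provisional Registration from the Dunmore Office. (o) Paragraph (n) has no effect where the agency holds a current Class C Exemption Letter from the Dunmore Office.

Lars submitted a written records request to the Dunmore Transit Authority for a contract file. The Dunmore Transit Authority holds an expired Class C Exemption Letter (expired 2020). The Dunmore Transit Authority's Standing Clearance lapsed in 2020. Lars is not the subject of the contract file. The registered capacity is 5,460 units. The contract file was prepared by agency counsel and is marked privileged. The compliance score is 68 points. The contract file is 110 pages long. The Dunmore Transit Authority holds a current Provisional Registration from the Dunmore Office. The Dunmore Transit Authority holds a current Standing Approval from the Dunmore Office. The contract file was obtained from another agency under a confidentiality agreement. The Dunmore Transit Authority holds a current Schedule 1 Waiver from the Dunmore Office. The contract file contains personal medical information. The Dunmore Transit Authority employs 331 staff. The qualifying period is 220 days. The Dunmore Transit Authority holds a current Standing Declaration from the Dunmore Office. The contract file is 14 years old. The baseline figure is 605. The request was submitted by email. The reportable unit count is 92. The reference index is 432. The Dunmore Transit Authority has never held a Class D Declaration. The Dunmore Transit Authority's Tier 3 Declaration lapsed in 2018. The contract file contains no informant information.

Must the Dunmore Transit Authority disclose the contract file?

Exception (a) does not apply: the contract file contains no informant information.
Exception (b) requires that the compliance score is less than 59 points; but the compliance score is 68 points, not less than 59 points, so (b) is unavailable.
Exception (c)'s conditions are all satisfied: a current Standing Declaration is held; the qualifying period is 220 days, meeting the 210 days threshold; the contract file is privileged. But: (g) operates against (c): the registered capacity is 5,460 units, meeting the 4,270 units threshold. (h) is not engaged (Lars is not the subject of the contract file), so (g) stands. (c) is therefore removed.
Exception (d) does not apply: the Tier 3 Declaration is not current.
Exception (e)'s conditions are all satisfied: the contract file contains personal medical information; the number of pages in the record is 110, less than the 117 limit. Applying paragraphs (i)–(o): (i) is triggered (a current Standing Approval is held), but is set aside by (j): (j) is triggered — the reportable unit count is 92, meeting the 88 threshold. (k) would limit (j) — the reference index is 432, meeting the 417 threshold — but (l) sets (k) aside: (l) is triggered — the record's age is 14 years, meeting the 12 years threshold. (m) would limit (l) — a current Schedule 1 Waiver is held — but (n) sets (m) aside: (n) is engaged — a current Provisional Registration is held. (o), which would lift (n), is not engaged — the Class C Exemption Letter is not current. (e) remains available.

No — exception (e) applies; the Dunmore Transit Authority is not required to disclose the contract file.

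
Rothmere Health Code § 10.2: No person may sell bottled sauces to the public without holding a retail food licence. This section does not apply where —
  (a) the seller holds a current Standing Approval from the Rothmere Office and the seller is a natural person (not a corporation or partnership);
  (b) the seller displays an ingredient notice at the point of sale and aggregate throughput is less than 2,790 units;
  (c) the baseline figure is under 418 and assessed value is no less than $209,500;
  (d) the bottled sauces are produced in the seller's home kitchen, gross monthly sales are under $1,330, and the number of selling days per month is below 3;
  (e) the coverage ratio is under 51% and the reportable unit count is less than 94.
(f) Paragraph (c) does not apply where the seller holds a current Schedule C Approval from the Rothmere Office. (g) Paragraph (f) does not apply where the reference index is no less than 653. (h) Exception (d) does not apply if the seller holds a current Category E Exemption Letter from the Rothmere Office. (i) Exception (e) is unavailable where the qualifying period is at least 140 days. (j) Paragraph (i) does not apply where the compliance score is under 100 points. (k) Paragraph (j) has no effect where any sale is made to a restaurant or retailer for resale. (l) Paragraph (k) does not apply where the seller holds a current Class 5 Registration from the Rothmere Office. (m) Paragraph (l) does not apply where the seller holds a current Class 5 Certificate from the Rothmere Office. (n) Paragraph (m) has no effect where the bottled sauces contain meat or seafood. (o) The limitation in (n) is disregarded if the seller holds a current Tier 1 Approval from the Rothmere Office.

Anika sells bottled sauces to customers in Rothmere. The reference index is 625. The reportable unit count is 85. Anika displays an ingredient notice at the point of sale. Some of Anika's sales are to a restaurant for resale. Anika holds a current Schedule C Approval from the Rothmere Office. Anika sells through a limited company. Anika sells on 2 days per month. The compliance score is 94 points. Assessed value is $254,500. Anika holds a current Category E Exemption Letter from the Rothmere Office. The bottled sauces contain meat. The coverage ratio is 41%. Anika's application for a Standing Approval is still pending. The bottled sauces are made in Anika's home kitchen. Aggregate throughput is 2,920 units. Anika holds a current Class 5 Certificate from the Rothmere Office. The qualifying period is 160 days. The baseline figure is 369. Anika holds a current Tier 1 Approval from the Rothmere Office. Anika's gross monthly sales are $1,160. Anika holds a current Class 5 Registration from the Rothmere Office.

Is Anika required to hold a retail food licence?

Yes — Anika must hold a retail food licence.

Exception (a) fails — no current Standing Approval is held.
Exception (b) does not apply: aggregate throughput is 2,920 units, not less than 2,790 units.
Exception (c)'s conditions are all satisfied: the baseline figure is 369, under the 418 limit; assessed value is $254,500, meeting the $209,500 threshold. But applying paragraphs (f)–(g): (f) operates against (c): a current Schedule C Approval is held. (g), which would lift (f), does not operate here — the reference index is 625, short of 653. So (c) is unavailable.
All of (d)'s requirements are met (the bottled sauces are home-kitchen produced; gross monthly sales are $1,160, under the $1,330 limit; the number of selling days per month is 2, below the 3 limit). However, paragraph (h) must be considered: (h) operates against (d): a current Category E Exemption Letter is held. Exception (d) does not apply.
Exception (e)'s conditions are all satisfied: the coverage ratio is 41%, under the 51% limit; the reportable unit count is 85, less than the 94 limit. But applying paragraphs (i)–(o): (i) operates against (e): the qualifying period is 160 days, meeting the 140 days threshold. (j) is triggered (the compliance score is 94 points, under the 100 points limit), but is itself disapplied by (k): (k) operates against (j): some sales are to a restaurant for resale. (l) applies (a current Class 5 Registration is held), but is overridden by (m): (m) operates against (l): a current Class 5 Certificate is held. (n) would limit (m) — the bottled sauces contain meat — but (o) sets (n) aside: (o) operates against (n): a current Tier 1 Approval is held. So (e) is unavailable.
No exception is made out. Anika falls within the general rule.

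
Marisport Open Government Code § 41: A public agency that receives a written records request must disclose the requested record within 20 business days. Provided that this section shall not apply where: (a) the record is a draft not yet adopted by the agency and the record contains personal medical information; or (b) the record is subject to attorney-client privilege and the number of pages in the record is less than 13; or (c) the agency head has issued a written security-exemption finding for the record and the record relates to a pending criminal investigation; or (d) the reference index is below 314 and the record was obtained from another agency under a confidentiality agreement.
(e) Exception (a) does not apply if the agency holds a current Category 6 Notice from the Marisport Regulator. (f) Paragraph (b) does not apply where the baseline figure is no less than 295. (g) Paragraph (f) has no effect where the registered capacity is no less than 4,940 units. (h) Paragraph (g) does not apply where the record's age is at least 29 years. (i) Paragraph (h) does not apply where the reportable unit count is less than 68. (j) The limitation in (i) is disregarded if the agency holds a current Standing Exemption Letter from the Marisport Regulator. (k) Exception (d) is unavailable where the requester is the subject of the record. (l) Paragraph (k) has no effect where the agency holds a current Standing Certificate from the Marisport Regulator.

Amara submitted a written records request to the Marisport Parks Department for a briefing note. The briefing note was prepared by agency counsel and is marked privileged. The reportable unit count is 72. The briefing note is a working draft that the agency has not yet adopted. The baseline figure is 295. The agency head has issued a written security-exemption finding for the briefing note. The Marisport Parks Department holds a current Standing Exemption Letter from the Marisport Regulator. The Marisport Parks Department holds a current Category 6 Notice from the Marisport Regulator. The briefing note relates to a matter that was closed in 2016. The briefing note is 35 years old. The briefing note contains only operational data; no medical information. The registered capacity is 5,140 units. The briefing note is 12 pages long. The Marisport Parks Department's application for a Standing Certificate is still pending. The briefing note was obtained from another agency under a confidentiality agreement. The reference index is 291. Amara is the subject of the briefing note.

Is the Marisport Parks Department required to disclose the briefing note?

Exception (a) fails — the briefing note contains only operational data.
Exception (b): the briefing note is privileged; the number of pages in the record is 12, less than the 13 limit — every condition holds. However, paragraphs (f)–(j) must be considered: (f) is engaged — the baseline figure is 295, meeting the 295 threshold. (g) would limit (f) — the registered capacity is 5,140 units, meeting the 4,940 units threshold — but (h) sets (g) aside: (h) is engaged — the record's age is 35 years, meeting the 29 years threshold. (i), which would lift (h), is not triggered — the reportable unit count is 72, not less than 68. So (b) is unavailable.
Exception (c) does not apply: the briefing note relates to a closed matter.
All of (d)'s requirements are met (the reference index is 291, below the 314 limit; the briefing note was obtained under a confidentiality agreement). However, paragraphs (k)–(l) must be considered: (k) operates against (d): Amara is the subject of the briefing note. (l) is inapplicable (the Standing Certificate is not current), so (k) stands. (d) is therefore removed.
No exception is made out. the Marisport Parks Department falls within the general rule.

Yes — the Marisport Parks Department must disclose the briefing note.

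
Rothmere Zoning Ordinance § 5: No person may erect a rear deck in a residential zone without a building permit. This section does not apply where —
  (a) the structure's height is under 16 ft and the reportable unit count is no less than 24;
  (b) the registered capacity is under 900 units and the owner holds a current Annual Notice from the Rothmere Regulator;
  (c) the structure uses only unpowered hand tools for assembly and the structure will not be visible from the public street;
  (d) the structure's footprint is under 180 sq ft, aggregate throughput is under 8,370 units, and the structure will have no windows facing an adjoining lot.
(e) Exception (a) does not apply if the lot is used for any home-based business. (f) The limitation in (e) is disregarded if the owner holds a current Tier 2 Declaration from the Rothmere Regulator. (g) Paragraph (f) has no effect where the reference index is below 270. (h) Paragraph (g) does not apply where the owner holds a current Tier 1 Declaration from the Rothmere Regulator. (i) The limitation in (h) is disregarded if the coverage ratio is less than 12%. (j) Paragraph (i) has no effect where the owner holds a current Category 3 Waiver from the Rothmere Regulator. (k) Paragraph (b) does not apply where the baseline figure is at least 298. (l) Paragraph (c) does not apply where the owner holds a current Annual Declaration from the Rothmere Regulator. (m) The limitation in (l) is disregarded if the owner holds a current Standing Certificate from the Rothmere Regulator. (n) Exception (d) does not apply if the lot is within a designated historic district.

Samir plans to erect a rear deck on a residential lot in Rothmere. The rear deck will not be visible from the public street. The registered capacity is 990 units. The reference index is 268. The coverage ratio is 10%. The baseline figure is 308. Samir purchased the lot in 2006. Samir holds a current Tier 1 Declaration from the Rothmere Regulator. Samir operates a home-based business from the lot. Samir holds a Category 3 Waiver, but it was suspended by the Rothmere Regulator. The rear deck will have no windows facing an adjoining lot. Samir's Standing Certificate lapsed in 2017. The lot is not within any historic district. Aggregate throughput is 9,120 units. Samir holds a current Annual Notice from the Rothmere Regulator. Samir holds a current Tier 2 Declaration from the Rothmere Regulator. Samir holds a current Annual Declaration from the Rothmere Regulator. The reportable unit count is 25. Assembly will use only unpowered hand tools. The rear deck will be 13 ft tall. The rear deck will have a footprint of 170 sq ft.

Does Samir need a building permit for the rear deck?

All of (a)'s requirements are met (the structure's height is 13 ft, under the 16 ft limit; the reportable unit count is 25, meeting the 24 threshold). But applying paragraphs (e)–(j): (e) operates against (a): a home-based business operates on the lot. (f) would limit (e) — a current Tier 2 Declaration is held — but (g) sets (f) aside: (g) operates against (f): the reference index is 268, below the 270 limit. (h) would limit (g) — a current Tier 1 Declaration is held — but (i) sets (h) aside: (i) operates against (h): the coverage ratio is 10%, less than the 12% limit. (j), which would lift (i), is inapplicable — there is no Category 3 Waiver in force. (a) is therefore removed.
Exception (b) requires that the registered capacity is under 900 units; but the registered capacity is 990 units, not under 900 units, so (b) is unavailable.
All of (c)'s requirements are met (assembly uses only hand tools; the structure will not be visible from the street). But: (l) operates against (c): a current Annual Declaration is held. (m), which would lift (l), is inapplicable — there is no Standing Certificate in force. Exception (c) does not apply.
Exception (d) fails — aggregate throughput is 9,120 units, not under 8,370 units.
None of the exceptions is available; § 5 applies in full.

Yes — Samir must obtain a building permit.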